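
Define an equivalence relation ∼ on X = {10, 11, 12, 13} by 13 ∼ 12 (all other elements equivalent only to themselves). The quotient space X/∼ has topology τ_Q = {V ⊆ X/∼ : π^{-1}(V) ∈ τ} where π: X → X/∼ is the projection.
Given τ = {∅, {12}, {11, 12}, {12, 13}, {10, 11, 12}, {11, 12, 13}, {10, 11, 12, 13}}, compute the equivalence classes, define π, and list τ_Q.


X/∼ = {[10], [11], [12=13]}; |τ_Q| = 4.

Equivalence classes: [10], [11], [12=13].
Quotient map π: X → X/∼ sends 10 ↦ [10], 11 ↦ [11], 12 ↦ [12=13], 13 ↦ [12=13].
For each subset V ⊆ X/∼, compute π^{-1}(V) ⊆ X and check whether π^{-1}(V) ∈ τ. V is open in τ_Q iff π^{-1}(V) ∈ τ.
  V = {}: π^{-1}(V) = ∅ ∈ τ ✓.
  V = {[10]}: π^{-1}(V) = {10} ∉ τ ✗.
  V = {[11]}: π^{-1}(V) = {11} ∉ τ ✗.
  V = {[10], [11]}: π^{-1}(V) = {10, 11} ∉ τ ✗.
  V = {[12=13]}: π^{-1}(V) = {12, 13} ∈ τ ✓.
  V = {[10], [12=13]}: π^{-1}(V) = {10, 12, 13} ∉ τ ✗.
  V = {[11], [12=13]}: π^{-1}(V) = {11, 12, 13} ∈ τ ✓.
  V = {[10], [11], [12=13]}: π^{-1}(V) = {10, 11, 12, 13} ∈ τ ✓.
Open sets in the quotient: τ_Q = {{}, {[12=13]}, {[11], [12=13]}, {[10], [11], [12=13]}} (4 elements).


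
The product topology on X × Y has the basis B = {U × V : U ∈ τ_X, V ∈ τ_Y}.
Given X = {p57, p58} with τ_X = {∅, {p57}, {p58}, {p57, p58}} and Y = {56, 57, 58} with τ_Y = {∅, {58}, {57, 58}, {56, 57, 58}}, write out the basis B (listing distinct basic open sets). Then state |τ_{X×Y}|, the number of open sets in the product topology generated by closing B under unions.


Basis B = {∅ × ∅, {p57} × {58}, {p58} × {58}, {p57} × {57, 58}, {p57, p58} × {58}, {p58} × {57, 58}, {p57} × {56, 57, 58}, {p58} × {56, 57, 58}, {p57, p58} × {57, 58}, {p57, p58} × {56, 57, 58}}; |τ_{X×Y}| = 16.

Enumerate products U × V with U ∈ τ_X, V ∈ τ_Y (deduplicated):
  ∅ × ∅ = {} (∅)
  {p57} × {58} = {(p57,58)}
  {p58} × {58} = {(p58,58)}
  {p57} × {57, 58} = {(p57,57), (p57,58)}
  {p57, p58} × {58} = {(p57,58), (p58,58)}
  {p58} × {57, 58} = {(p58,57), (p58,58)}
  {p57} × {56, 57, 58} = {(p57,56), (p57,57), (p57,58)}
  {p58} × {56, 57, 58} = {(p58,56), (p58,57), (p58,58)}
  {p57, p58} × {57, 58} = {(p57,57), (p57,58), (p58,57), (p58,58)}
  {p57, p58} × {56, 57, 58} = {(p57,56), (p57,57), (p57,58), (p58,56), (p58,57), (p58,58)}
These 10 distinct sets form the basis B.
Close under arbitrary unions to get τ_{X×Y}; counting gives |τ_{X×Y}| = 16.


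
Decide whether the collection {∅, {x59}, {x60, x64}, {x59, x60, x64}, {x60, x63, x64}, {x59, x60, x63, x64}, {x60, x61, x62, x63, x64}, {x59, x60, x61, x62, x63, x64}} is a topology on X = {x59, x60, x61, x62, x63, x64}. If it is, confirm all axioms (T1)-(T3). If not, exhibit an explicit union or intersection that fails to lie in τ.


τ IS a topology on X.

Axiom (T1): ∅ ∈ τ? Yes; X ∈ τ? Yes.
Axiom (T2/T3): check pairwise unions and intersections of members of τ.
All pairwise intersections and unions checked — each lies in τ. Therefore τ satisfies (T1), (T2), (T3): it IS a topology on X.


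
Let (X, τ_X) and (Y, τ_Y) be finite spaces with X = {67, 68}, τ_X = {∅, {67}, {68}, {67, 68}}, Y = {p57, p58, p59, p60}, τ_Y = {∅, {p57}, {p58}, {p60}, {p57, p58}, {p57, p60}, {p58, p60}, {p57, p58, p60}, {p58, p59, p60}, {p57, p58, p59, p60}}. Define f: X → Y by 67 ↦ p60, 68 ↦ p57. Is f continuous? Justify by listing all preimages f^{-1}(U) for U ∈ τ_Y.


f IS continuous.

Compute f^{-1}(U) for each U ∈ τ_Y:
  U = ∅: f^{-1}(U) = ∅ ∈ τ_X ✓.
  U = {p57}: f^{-1}(U) = {68} ∈ τ_X ✓.
  U = {p58}: f^{-1}(U) = ∅ ∈ τ_X ✓.
  U = {p60}: f^{-1}(U) = {67} ∈ τ_X ✓.
  U = {p57, p58}: f^{-1}(U) = {68} ∈ τ_X ✓.
  U = {p57, p60}: f^{-1}(U) = {67, 68} ∈ τ_X ✓.
  U = {p58, p60}: f^{-1}(U) = {67} ∈ τ_X ✓.
  U = {p57, p58, p60}: f^{-1}(U) = {67, 68} ∈ τ_X ✓.
  U = {p58, p59, p60}: f^{-1}(U) = {67} ∈ τ_X ✓.
  U = {p57, p58, p59, p60}: f^{-1}(U) = {67, 68} ∈ τ_X ✓.
Every preimage lies in τ_X, so f IS continuous.


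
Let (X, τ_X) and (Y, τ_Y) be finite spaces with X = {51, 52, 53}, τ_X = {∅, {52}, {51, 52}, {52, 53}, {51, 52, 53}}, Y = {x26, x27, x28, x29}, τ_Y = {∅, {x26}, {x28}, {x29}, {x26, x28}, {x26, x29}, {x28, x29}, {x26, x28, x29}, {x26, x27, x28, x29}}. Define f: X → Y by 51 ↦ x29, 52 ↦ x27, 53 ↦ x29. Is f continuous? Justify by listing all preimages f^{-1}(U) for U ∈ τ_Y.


f is NOT continuous.

Compute f^{-1}(U) for each U ∈ τ_Y:
  U = ∅: f^{-1}(U) = ∅ ∈ τ_X ✓.
  U = {x26}: f^{-1}(U) = ∅ ∈ τ_X ✓.
  U = {x28}: f^{-1}(U) = ∅ ∈ τ_X ✓.
  U = {x29}: f^{-1}(U) = {51, 53} ∉ τ_X ✗.
  U = {x26, x28}: f^{-1}(U) = ∅ ∈ τ_X ✓.
  U = {x26, x29}: f^{-1}(U) = {51, 53} ∉ τ_X ✗.
  U = {x28, x29}: f^{-1}(U) = {51, 53} ∉ τ_X ✗.
  U = {x26, x28, x29}: f^{-1}(U) = {51, 53} ∉ τ_X ✗.
  U = {x26, x27, x28, x29}: f^{-1}(U) = {51, 52, 53} ∈ τ_X ✓.
Found U = {x29} with f^{-1}(U) = {51, 53} not in τ_X. Therefore f is NOT continuous.


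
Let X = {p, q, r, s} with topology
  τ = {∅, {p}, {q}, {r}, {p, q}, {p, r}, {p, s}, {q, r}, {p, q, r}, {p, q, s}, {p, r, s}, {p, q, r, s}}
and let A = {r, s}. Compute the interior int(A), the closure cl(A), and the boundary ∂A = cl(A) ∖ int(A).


int(A) = {r}, cl(A) = {r, s}, ∂A = {s}.

Closed sets in (X, τ) are complements of opens:
  closed(X, τ) = {∅, {q}, {r}, {s}, {p, s}, {q, r}, {q, s}, {r, s}, {p, q, s}, {p, r, s}, {q, r, s}, {p, q, r, s}}.
int(A) = ⋃ {U ∈ τ : U ⊆ A}. Opens contained in A: ∅, {r}.
Taking the union of these: int(A) = {r}.
cl(A) = ⋂ {C closed : A ⊆ C}. Closed sets containing A: {r, s}, {p, r, s}, {q, r, s}, {p, q, r, s}.
Intersecting these: cl(A) = {r, s}.
∂A = cl(A) ∖ int(A) = {r, s} ∖ {r} = {s}.


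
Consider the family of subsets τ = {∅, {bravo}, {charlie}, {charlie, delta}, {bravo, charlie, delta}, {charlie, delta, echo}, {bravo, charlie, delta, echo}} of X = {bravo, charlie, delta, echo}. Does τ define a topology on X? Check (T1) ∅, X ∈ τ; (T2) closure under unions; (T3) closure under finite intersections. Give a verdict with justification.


τ is NOT a topology on X.

Axiom (T1): ∅ ∈ τ? Yes; X ∈ τ? Yes.
Axiom (T2/T3): check pairwise unions and intersections of members of τ.
Counterexample for (T2): {bravo} ∪ {charlie} = {bravo, charlie} ∉ τ. Therefore τ is NOT a topology.


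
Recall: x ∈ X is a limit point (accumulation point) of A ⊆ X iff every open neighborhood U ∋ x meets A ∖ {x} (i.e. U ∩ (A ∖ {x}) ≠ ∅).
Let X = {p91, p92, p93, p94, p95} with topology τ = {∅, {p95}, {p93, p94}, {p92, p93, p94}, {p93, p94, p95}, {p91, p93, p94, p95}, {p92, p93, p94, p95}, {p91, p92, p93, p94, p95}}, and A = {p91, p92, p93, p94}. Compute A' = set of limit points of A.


A' = {p91, p92, p93, p94}

For each x ∈ X, list the open sets U ∈ τ with x ∈ U, then check whether U ∩ (A ∖ {x}) ≠ ∅ for every such U.
  x = p91: opens ∋ x are {p91, p93, p94, p95}, {p91, p92, p93, p94, p95}; each meets A ∖ {p91}, so x IS a limit point.
  x = p92: opens ∋ x are {p92, p93, p94}, {p92, p93, p94, p95}, {p91, p92, p93, p94, p95}; each meets A ∖ {p92}, so x IS a limit point.
  x = p93: opens ∋ x are {p93, p94}, {p92, p93, p94}, {p93, p94, p95}, {p91, p93, p94, p95}, {p92, p93, p94, p95}, {p91, p92, p93, p94, p95}; each meets A ∖ {p93}, so x IS a limit point.
  x = p94: opens ∋ x are {p93, p94}, {p92, p93, p94}, {p93, p94, p95}, {p91, p93, p94, p95}, {p92, p93, p94, p95}, {p91, p92, p93, p94, p95}; each meets A ∖ {p94}, so x IS a limit point.
  x = p95: open {p95} ∋ x has {p95} ∩ (A ∖ {p95}) = ∅, so x is NOT a limit point.
Collecting: A' = {p91, p92, p93, p94}.


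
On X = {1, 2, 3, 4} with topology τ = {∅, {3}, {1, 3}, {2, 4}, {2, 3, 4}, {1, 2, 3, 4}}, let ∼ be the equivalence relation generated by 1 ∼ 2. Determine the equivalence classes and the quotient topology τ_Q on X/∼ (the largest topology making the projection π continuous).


X/∼ = {[1=2], [3], [4]}; |τ_Q| = 3.

Equivalence classes: [1=2], [3], [4].
Quotient map π: X → X/∼ sends 1 ↦ [1=2], 2 ↦ [1=2], 3 ↦ [3], 4 ↦ [4].
For each subset V ⊆ X/∼, compute π^{-1}(V) ⊆ X and check whether π^{-1}(V) ∈ τ. V is open in τ_Q iff π^{-1}(V) ∈ τ.
  V = {}: π^{-1}(V) = ∅ ∈ τ ✓.
  V = {[1=2]}: π^{-1}(V) = {1, 2} ∉ τ ✗.
  V = {[3]}: π^{-1}(V) = {3} ∈ τ ✓.
  V = {[1=2], [3]}: π^{-1}(V) = {1, 2, 3} ∉ τ ✗.
  V = {[4]}: π^{-1}(V) = {4} ∉ τ ✗.
  V = {[1=2], [4]}: π^{-1}(V) = {1, 2, 4} ∉ τ ✗.
  V = {[3], [4]}: π^{-1}(V) = {3, 4} ∉ τ ✗.
  V = {[1=2], [3], [4]}: π^{-1}(V) = {1, 2, 3, 4} ∈ τ ✓.
Open sets in the quotient: τ_Q = {{}, {[3]}, {[1=2], [3], [4]}} (3 elements).


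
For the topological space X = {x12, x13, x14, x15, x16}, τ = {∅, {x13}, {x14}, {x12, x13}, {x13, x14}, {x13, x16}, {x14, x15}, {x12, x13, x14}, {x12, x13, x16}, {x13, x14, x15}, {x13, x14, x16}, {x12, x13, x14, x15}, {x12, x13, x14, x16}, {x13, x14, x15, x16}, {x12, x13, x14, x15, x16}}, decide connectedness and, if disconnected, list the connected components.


(X, τ) is disconnected; components = [{x14, x15}, {x12, x13, x16}].

Find clopen sets (U ∈ τ with X ∖ U ∈ τ):
  U = ∅, X ∖ U = {x12, x13, x14, x15, x16} — both open, so U is clopen.
  U = {x14, x15}, X ∖ U = {x12, x13, x16} — both open, so U is clopen.
  U = {x12, x13, x16}, X ∖ U = {x14, x15} — both open, so U is clopen.
  U = {x12, x13, x14, x15, x16}, X ∖ U = ∅ — both open, so U is clopen.
Nontrivial clopen(s) exist: e.g. {x14, x15}. So (X, τ) is disconnected.
Compute connected components by grouping points that agree on all clopens:
  component: {x14, x15}
  component: {x12, x13, x16}


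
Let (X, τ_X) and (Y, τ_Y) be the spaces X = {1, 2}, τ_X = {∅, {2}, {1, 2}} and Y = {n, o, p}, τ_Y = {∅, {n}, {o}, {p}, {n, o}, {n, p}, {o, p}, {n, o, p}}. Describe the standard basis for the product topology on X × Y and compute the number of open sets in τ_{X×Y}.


Basis B = {∅ × ∅, {2} × {n}, {2} × {o}, {2} × {p}, {1, 2} × {n}, {1, 2} × {o}, {1, 2} × {p}, {2} × {n, o}, {2} × {n, p}, {2} × {o, p}, {2} × {n, o, p}, {1, 2} × {n, o}, {1, 2} × {n, p}, {1, 2} × {o, p}, {1, 2} × {n, o, p}}; |τ_{X×Y}| = 27.

Enumerate products U × V with U ∈ τ_X, V ∈ τ_Y (deduplicated):
  ∅ × ∅ = {} (∅)
  {2} × {n} = {(2,n)}
  {2} × {o} = {(2,o)}
  {2} × {p} = {(2,p)}
  {1, 2} × {n} = {(1,n), (2,n)}
  {1, 2} × {o} = {(1,o), (2,o)}
  {1, 2} × {p} = {(1,p), (2,p)}
  {2} × {n, o} = {(2,n), (2,o)}
  {2} × {n, p} = {(2,n), (2,p)}
  {2} × {o, p} = {(2,o), (2,p)}
  {2} × {n, o, p} = {(2,n), (2,o), (2,p)}
  {1, 2} × {n, o} = {(1,n), (1,o), (2,n), (2,o)}
  {1, 2} × {n, p} = {(1,n), (1,p), (2,n), (2,p)}
  {1, 2} × {o, p} = {(1,o), (1,p), (2,o), (2,p)}
  {1, 2} × {n, o, p} = {(1,n), (1,o), (1,p), (2,n), (2,o), (2,p)}
These 15 distinct sets form the basis B.
Close under arbitrary unions to get τ_{X×Y}; counting gives |τ_{X×Y}| = 27.


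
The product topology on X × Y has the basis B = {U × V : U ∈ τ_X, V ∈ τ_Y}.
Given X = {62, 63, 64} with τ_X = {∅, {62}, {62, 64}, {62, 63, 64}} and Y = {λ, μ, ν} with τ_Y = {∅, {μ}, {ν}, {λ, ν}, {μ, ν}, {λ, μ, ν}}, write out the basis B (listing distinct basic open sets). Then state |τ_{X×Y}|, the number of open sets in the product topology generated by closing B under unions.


Basis B = {∅ × ∅, {62} × {μ}, {62} × {ν}, {62} × {λ, ν}, {62} × {μ, ν}, {62, 64} × {μ}, {62, 64} × {ν}, {62} × {λ, μ, ν}, {62, 63, 64} × {μ}, {62, 63, 64} × {ν}, {62, 64} × {λ, ν}, {62, 64} × {μ, ν}, {62, 64} × {λ, μ, ν}, {62, 63, 64} × {λ, ν}, {62, 63, 64} × {μ, ν}, {62, 63, 64} × {λ, μ, ν}}; |τ_{X×Y}| = 40.

Enumerate products U × V with U ∈ τ_X, V ∈ τ_Y (deduplicated):
  ∅ × ∅ = {} (∅)
  {62} × {μ} = {(62,μ)}
  {62} × {ν} = {(62,ν)}
  {62} × {λ, ν} = {(62,λ), (62,ν)}
  {62} × {μ, ν} = {(62,μ), (62,ν)}
  {62, 64} × {μ} = {(62,μ), (64,μ)}
  {62, 64} × {ν} = {(62,ν), (64,ν)}
  {62} × {λ, μ, ν} = {(62,λ), (62,μ), (62,ν)}
  {62, 63, 64} × {μ} = {(62,μ), (63,μ), (64,μ)}
  {62, 63, 64} × {ν} = {(62,ν), (63,ν), (64,ν)}
  {62, 64} × {λ, ν} = {(62,λ), (62,ν), (64,λ), (64,ν)}
  {62, 64} × {μ, ν} = {(62,μ), (62,ν), (64,μ), (64,ν)}
  {62, 64} × {λ, μ, ν} = {(62,λ), (62,μ), (62,ν), (64,λ), (64,μ), (64,ν)}
  {62, 63, 64} × {λ, ν} = {(62,λ), (62,ν), (63,λ), (63,ν), (64,λ), (64,ν)}
  {62, 63, 64} × {μ, ν} = {(62,μ), (62,ν), (63,μ), (63,ν), (64,μ), (64,ν)}
  {62, 63, 64} × {λ, μ, ν} = {(62,λ), (62,μ), (62,ν), (63,λ), (63,μ), (63,ν), (64,λ), (64,μ), (64,ν)}
These 16 distinct sets form the basis B.
Close under arbitrary unions to get τ_{X×Y}; counting gives |τ_{X×Y}| = 40.


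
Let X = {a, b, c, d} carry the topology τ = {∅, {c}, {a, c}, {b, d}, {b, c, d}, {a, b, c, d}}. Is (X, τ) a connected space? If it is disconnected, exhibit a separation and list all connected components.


(X, τ) is disconnected; components = [{a, c}, {b, d}].

Find clopen sets (U ∈ τ with X ∖ U ∈ τ):
  U = ∅, X ∖ U = {a, b, c, d} — both open, so U is clopen.
  U = {a, c}, X ∖ U = {b, d} — both open, so U is clopen.
  U = {b, d}, X ∖ U = {a, c} — both open, so U is clopen.
  U = {a, b, c, d}, X ∖ U = ∅ — both open, so U is clopen.
Nontrivial clopen(s) exist: e.g. {a, c}. So (X, τ) is disconnected.
Compute connected components by grouping points that agree on all clopens:
  component: {a, c}
  component: {b, d}


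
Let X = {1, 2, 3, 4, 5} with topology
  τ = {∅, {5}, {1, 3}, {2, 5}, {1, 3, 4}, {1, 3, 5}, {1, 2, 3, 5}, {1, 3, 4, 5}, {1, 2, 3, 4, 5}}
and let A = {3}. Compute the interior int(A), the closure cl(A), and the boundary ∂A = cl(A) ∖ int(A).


int(A) = ∅, cl(A) = {1, 3, 4}, ∂A = {1, 3, 4}.

Closed sets in (X, τ) are complements of opens:
  closed(X, τ) = {∅, {2}, {4}, {2, 4}, {2, 5}, {1, 3, 4}, {2, 4, 5}, {1, 2, 3, 4}, {1, 2, 3, 4, 5}}.
int(A) = ⋃ {U ∈ τ : U ⊆ A}. Opens contained in A: ∅.
Taking the union of these: int(A) = ∅.
cl(A) = ⋂ {C closed : A ⊆ C}. Closed sets containing A: {1, 3, 4}, {1, 2, 3, 4}, {1, 2, 3, 4, 5}.
Intersecting these: cl(A) = {1, 3, 4}.
∂A = cl(A) ∖ int(A) = {1, 3, 4} ∖ ∅ = {1, 3, 4}.


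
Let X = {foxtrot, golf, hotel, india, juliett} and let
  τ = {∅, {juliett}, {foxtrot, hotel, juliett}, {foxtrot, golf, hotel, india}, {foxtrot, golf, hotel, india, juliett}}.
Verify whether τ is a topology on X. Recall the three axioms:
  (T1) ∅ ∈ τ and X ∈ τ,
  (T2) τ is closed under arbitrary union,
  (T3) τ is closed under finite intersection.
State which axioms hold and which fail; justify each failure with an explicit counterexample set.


τ is NOT a topology on X.

Axiom (T1): ∅ ∈ τ? Yes; X ∈ τ? Yes.
Axiom (T2/T3): check pairwise unions and intersections of members of τ.
Counterexample for (T3): {foxtrot, hotel, juliett} ∩ {foxtrot, golf, hotel, india} = {foxtrot, hotel} ∉ τ. Therefore τ is NOT a topology.


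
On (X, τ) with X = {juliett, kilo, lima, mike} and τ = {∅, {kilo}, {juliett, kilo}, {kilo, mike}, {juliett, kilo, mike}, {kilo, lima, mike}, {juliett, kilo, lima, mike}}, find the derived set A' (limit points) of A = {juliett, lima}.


A' = ∅

For each x ∈ X, list the open sets U ∈ τ with x ∈ U, then check whether U ∩ (A ∖ {x}) ≠ ∅ for every such U.
  x = juliett: open {juliett, kilo} ∋ x has {juliett, kilo} ∩ (A ∖ {juliett}) = ∅, so x is NOT a limit point.
  x = kilo: open {kilo} ∋ x has {kilo} ∩ (A ∖ {kilo}) = ∅, so x is NOT a limit point.
  x = lima: open {kilo, lima, mike} ∋ x has {kilo, lima, mike} ∩ (A ∖ {lima}) = ∅, so x is NOT a limit point.
  x = mike: open {kilo, mike} ∋ x has {kilo, mike} ∩ (A ∖ {mike}) = ∅, so x is NOT a limit point.
Collecting: A' = ∅.


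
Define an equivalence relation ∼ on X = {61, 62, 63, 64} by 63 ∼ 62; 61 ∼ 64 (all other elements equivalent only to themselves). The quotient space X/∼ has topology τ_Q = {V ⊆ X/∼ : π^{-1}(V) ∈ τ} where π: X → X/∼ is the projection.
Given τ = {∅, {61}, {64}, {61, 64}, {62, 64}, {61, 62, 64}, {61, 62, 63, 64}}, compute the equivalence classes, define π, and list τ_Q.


X/∼ = {[61=64], [62=63]}; |τ_Q| = 3.

Equivalence classes: [61=64], [62=63].
Quotient map π: X → X/∼ sends 61 ↦ [61=64], 62 ↦ [62=63], 63 ↦ [62=63], 64 ↦ [61=64].
For each subset V ⊆ X/∼, compute π^{-1}(V) ⊆ X and check whether π^{-1}(V) ∈ τ. V is open in τ_Q iff π^{-1}(V) ∈ τ.
  V = {}: π^{-1}(V) = ∅ ∈ τ ✓.
  V = {[61=64]}: π^{-1}(V) = {61, 64} ∈ τ ✓.
  V = {[62=63]}: π^{-1}(V) = {62, 63} ∉ τ ✗.
  V = {[61=64], [62=63]}: π^{-1}(V) = {61, 62, 63, 64} ∈ τ ✓.
Open sets in the quotient: τ_Q = {{}, {[61=64]}, {[61=64], [62=63]}} (3 elements).


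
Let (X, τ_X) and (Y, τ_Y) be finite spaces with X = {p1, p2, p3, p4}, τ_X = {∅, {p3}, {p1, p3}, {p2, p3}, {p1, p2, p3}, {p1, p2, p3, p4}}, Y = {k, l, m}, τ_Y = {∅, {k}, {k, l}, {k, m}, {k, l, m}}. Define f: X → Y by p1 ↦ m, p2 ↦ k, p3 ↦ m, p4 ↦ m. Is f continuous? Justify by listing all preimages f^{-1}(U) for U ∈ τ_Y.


f is NOT continuous.

Compute f^{-1}(U) for each U ∈ τ_Y:
  U = ∅: f^{-1}(U) = ∅ ∈ τ_X ✓.
  U = {k}: f^{-1}(U) = {p2} ∉ τ_X ✗.
  U = {k, l}: f^{-1}(U) = {p2} ∉ τ_X ✗.
  U = {k, m}: f^{-1}(U) = {p1, p2, p3, p4} ∈ τ_X ✓.
  U = {k, l, m}: f^{-1}(U) = {p1, p2, p3, p4} ∈ τ_X ✓.
Found U = {k} with f^{-1}(U) = {p2} not in τ_X. Therefore f is NOT continuous.


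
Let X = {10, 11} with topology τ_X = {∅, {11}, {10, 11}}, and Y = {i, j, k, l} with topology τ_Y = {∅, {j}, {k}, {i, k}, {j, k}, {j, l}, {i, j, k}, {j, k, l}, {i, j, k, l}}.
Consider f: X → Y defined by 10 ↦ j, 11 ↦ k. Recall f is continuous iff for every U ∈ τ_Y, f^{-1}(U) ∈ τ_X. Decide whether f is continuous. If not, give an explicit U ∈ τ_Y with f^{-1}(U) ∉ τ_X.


f is NOT continuous.

Compute f^{-1}(U) for each U ∈ τ_Y:
  U = ∅: f^{-1}(U) = ∅ ∈ τ_X ✓.
  U = {j}: f^{-1}(U) = {10} ∉ τ_X ✗.
  U = {k}: f^{-1}(U) = {11} ∈ τ_X ✓.
  U = {i, k}: f^{-1}(U) = {11} ∈ τ_X ✓.
  U = {j, k}: f^{-1}(U) = {10, 11} ∈ τ_X ✓.
  U = {j, l}: f^{-1}(U) = {10} ∉ τ_X ✗.
  U = {i, j, k}: f^{-1}(U) = {10, 11} ∈ τ_X ✓.
  U = {j, k, l}: f^{-1}(U) = {10, 11} ∈ τ_X ✓.
  U = {i, j, k, l}: f^{-1}(U) = {10, 11} ∈ τ_X ✓.
Found U = {j} with f^{-1}(U) = {10} not in τ_X. Therefore f is NOT continuous.


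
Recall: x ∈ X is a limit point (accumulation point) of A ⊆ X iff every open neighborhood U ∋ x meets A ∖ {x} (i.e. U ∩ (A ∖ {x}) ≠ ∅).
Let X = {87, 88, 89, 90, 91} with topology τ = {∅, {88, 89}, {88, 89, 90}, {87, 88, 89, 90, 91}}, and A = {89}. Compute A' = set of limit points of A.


A' = {87, 88, 90, 91}

For each x ∈ X, list the open sets U ∈ τ with x ∈ U, then check whether U ∩ (A ∖ {x}) ≠ ∅ for every such U.
  x = 87: opens ∋ x are {87, 88, 89, 90, 91}; each meets A ∖ {87}, so x IS a limit point.
  x = 88: opens ∋ x are {88, 89}, {88, 89, 90}, {87, 88, 89, 90, 91}; each meets A ∖ {88}, so x IS a limit point.
  x = 89: open {88, 89} ∋ x has {88, 89} ∩ (A ∖ {89}) = ∅, so x is NOT a limit point.
  x = 90: opens ∋ x are {88, 89, 90}, {87, 88, 89, 90, 91}; each meets A ∖ {90}, so x IS a limit point.
  x = 91: opens ∋ x are {87, 88, 89, 90, 91}; each meets A ∖ {91}, so x IS a limit point.
Collecting: A' = {87, 88, 90, 91}.


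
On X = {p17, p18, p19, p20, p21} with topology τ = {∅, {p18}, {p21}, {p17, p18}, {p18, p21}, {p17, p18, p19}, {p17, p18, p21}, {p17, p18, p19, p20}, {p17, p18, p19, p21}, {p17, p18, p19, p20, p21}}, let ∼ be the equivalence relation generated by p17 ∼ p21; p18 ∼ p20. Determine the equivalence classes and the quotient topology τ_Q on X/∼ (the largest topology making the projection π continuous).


X/∼ = {[p17=p21], [p18=p20], [p19]}; |τ_Q| = 2.

Equivalence classes: [p17=p21], [p18=p20], [p19].
Quotient map π: X → X/∼ sends p17 ↦ [p17=p21], p18 ↦ [p18=p20], p19 ↦ [p19], p20 ↦ [p18=p20], p21 ↦ [p17=p21].
For each subset V ⊆ X/∼, compute π^{-1}(V) ⊆ X and check whether π^{-1}(V) ∈ τ. V is open in τ_Q iff π^{-1}(V) ∈ τ.
  V = {}: π^{-1}(V) = ∅ ∈ τ ✓.
  V = {[p17=p21]}: π^{-1}(V) = {p17, p21} ∉ τ ✗.
  V = {[p18=p20]}: π^{-1}(V) = {p18, p20} ∉ τ ✗.
  V = {[p17=p21], [p18=p20]}: π^{-1}(V) = {p17, p18, p20, p21} ∉ τ ✗.
  V = {[p19]}: π^{-1}(V) = {p19} ∉ τ ✗.
  V = {[p17=p21], [p19]}: π^{-1}(V) = {p17, p19, p21} ∉ τ ✗.
  V = {[p18=p20], [p19]}: π^{-1}(V) = {p18, p19, p20} ∉ τ ✗.
  V = {[p17=p21], [p18=p20], [p19]}: π^{-1}(V) = {p17, p18, p19, p20, p21} ∈ τ ✓.
Open sets in the quotient: τ_Q = {{}, {[p17=p21], [p18=p20], [p19]}} (2 elements).


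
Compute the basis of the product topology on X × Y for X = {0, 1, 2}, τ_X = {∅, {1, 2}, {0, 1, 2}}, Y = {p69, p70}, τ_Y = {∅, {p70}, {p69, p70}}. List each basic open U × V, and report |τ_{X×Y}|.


Basis B = {∅ × ∅, {1, 2} × {p70}, {0, 1, 2} × {p70}, {1, 2} × {p69, p70}, {0, 1, 2} × {p69, p70}}; |τ_{X×Y}| = 6.

Enumerate products U × V with U ∈ τ_X, V ∈ τ_Y (deduplicated):
  ∅ × ∅ = {} (∅)
  {1, 2} × {p70} = {(1,p70), (2,p70)}
  {0, 1, 2} × {p70} = {(0,p70), (1,p70), (2,p70)}
  {1, 2} × {p69, p70} = {(1,p69), (1,p70), (2,p69), (2,p70)}
  {0, 1, 2} × {p69, p70} = {(0,p69), (0,p70), (1,p69), (1,p70), (2,p69), (2,p70)}
These 5 distinct sets form the basis B.
Close under arbitrary unions to get τ_{X×Y}; counting gives |τ_{X×Y}| = 6.


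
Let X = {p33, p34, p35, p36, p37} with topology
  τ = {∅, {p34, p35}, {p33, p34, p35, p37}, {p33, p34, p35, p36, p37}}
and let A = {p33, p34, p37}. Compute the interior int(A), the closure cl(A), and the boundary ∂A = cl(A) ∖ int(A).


int(A) = ∅, cl(A) = {p33, p34, p35, p36, p37}, ∂A = {p33, p34, p35, p36, p37}.

Closed sets in (X, τ) are complements of opens:
  closed(X, τ) = {∅, {p36}, {p33, p36, p37}, {p33, p34, p35, p36, p37}}.
int(A) = ⋃ {U ∈ τ : U ⊆ A}. Opens contained in A: ∅.
Taking the union of these: int(A) = ∅.
cl(A) = ⋂ {C closed : A ⊆ C}. Closed sets containing A: {p33, p34, p35, p36, p37}.
Intersecting these: cl(A) = {p33, p34, p35, p36, p37}.
∂A = cl(A) ∖ int(A) = {p33, p34, p35, p36, p37} ∖ ∅ = {p33, p34, p35, p36, p37}.


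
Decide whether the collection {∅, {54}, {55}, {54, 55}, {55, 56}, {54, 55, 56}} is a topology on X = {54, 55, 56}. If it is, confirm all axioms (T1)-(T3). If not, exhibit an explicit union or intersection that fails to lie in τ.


τ IS a topology on X.

Axiom (T1): ∅ ∈ τ? Yes; X ∈ τ? Yes.
Axiom (T2/T3): check pairwise unions and intersections of members of τ.
All pairwise intersections and unions checked — each lies in τ. Therefore τ satisfies (T1), (T2), (T3): it IS a topology on X.


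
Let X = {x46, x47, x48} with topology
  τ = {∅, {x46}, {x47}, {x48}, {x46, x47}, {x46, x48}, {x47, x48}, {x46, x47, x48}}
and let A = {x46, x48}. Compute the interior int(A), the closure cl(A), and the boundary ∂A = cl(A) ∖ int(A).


int(A) = {x46, x48}, cl(A) = {x46, x48}, ∂A = ∅.

Closed sets in (X, τ) are complements of opens:
  closed(X, τ) = {∅, {x46}, {x47}, {x48}, {x46, x47}, {x46, x48}, {x47, x48}, {x46, x47, x48}}.
int(A) = ⋃ {U ∈ τ : U ⊆ A}. Opens contained in A: ∅, {x46}, {x48}, {x46, x48}.
Taking the union of these: int(A) = {x46, x48}.
cl(A) = ⋂ {C closed : A ⊆ C}. Closed sets containing A: {x46, x48}, {x46, x47, x48}.
Intersecting these: cl(A) = {x46, x48}.
∂A = cl(A) ∖ int(A) = {x46, x48} ∖ {x46, x48} = ∅.


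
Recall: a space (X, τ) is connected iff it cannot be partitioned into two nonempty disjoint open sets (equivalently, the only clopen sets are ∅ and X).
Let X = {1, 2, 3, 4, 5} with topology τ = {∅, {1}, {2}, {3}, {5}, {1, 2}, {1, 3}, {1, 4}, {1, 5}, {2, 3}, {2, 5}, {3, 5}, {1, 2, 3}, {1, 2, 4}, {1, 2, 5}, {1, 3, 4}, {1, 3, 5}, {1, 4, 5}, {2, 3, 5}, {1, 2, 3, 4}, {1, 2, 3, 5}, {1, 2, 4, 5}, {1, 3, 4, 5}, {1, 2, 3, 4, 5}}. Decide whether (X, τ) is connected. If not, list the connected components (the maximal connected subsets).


(X, τ) is disconnected; components = [{2}, {3}, {5}, {1, 4}].

Find clopen sets (U ∈ τ with X ∖ U ∈ τ):
  U = ∅, X ∖ U = {1, 2, 3, 4, 5} — both open, so U is clopen.
  U = {2}, X ∖ U = {1, 3, 4, 5} — both open, so U is clopen.
  U = {3}, X ∖ U = {1, 2, 4, 5} — both open, so U is clopen.
  U = {5}, X ∖ U = {1, 2, 3, 4} — both open, so U is clopen.
  U = {1, 4}, X ∖ U = {2, 3, 5} — both open, so U is clopen.
  U = {2, 3}, X ∖ U = {1, 4, 5} — both open, so U is clopen.
  U = {2, 5}, X ∖ U = {1, 3, 4} — both open, so U is clopen.
  U = {3, 5}, X ∖ U = {1, 2, 4} — both open, so U is clopen.
  U = {1, 2, 4}, X ∖ U = {3, 5} — both open, so U is clopen.
  U = {1, 3, 4}, X ∖ U = {2, 5} — both open, so U is clopen.
  U = {1, 4, 5}, X ∖ U = {2, 3} — both open, so U is clopen.
  U = {2, 3, 5}, X ∖ U = {1, 4} — both open, so U is clopen.
  U = {1, 2, 3, 4}, X ∖ U = {5} — both open, so U is clopen.
  U = {1, 2, 4, 5}, X ∖ U = {3} — both open, so U is clopen.
  U = {1, 3, 4, 5}, X ∖ U = {2} — both open, so U is clopen.
  U = {1, 2, 3, 4, 5}, X ∖ U = ∅ — both open, so U is clopen.
Nontrivial clopen(s) exist: e.g. {1, 4}. So (X, τ) is disconnected.
Compute connected components by grouping points that agree on all clopens:
  component: {2}
  component: {3}
  component: {5}
  component: {1, 4}


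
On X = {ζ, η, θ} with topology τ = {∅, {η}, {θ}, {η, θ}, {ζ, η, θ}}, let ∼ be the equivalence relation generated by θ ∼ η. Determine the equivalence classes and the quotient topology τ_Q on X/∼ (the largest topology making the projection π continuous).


X/∼ = {[ζ], [η=θ]}; |τ_Q| = 3.

Equivalence classes: [ζ], [η=θ].
Quotient map π: X → X/∼ sends ζ ↦ [ζ], η ↦ [η=θ], θ ↦ [η=θ].
For each subset V ⊆ X/∼, compute π^{-1}(V) ⊆ X and check whether π^{-1}(V) ∈ τ. V is open in τ_Q iff π^{-1}(V) ∈ τ.
  V = {}: π^{-1}(V) = ∅ ∈ τ ✓.
  V = {[ζ]}: π^{-1}(V) = {ζ} ∉ τ ✗.
  V = {[η=θ]}: π^{-1}(V) = {η, θ} ∈ τ ✓.
  V = {[ζ], [η=θ]}: π^{-1}(V) = {ζ, η, θ} ∈ τ ✓.
Open sets in the quotient: τ_Q = {{}, {[η=θ]}, {[ζ], [η=θ]}} (3 elements).


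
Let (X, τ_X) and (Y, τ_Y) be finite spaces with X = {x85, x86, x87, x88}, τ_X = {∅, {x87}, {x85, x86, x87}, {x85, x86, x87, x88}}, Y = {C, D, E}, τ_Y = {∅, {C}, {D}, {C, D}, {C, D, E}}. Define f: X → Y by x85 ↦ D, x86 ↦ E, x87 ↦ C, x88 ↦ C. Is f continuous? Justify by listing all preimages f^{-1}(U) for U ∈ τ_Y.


f is NOT continuous.

Compute f^{-1}(U) for each U ∈ τ_Y:
  U = ∅: f^{-1}(U) = ∅ ∈ τ_X ✓.
  U = {C}: f^{-1}(U) = {x87, x88} ∉ τ_X ✗.
  U = {D}: f^{-1}(U) = {x85} ∉ τ_X ✗.
  U = {C, D}: f^{-1}(U) = {x85, x87, x88} ∉ τ_X ✗.
  U = {C, D, E}: f^{-1}(U) = {x85, x86, x87, x88} ∈ τ_X ✓.
Found U = {C} with f^{-1}(U) = {x87, x88} not in τ_X. Therefore f is NOT continuous.


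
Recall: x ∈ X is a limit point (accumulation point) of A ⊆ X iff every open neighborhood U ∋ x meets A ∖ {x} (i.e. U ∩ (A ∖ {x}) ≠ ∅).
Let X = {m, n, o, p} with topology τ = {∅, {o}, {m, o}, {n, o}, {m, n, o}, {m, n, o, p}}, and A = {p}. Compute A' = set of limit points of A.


A' = ∅

For each x ∈ X, list the open sets U ∈ τ with x ∈ U, then check whether U ∩ (A ∖ {x}) ≠ ∅ for every such U.
  x = m: open {m, o} ∋ x has {m, o} ∩ (A ∖ {m}) = ∅, so x is NOT a limit point.
  x = n: open {n, o} ∋ x has {n, o} ∩ (A ∖ {n}) = ∅, so x is NOT a limit point.
  x = o: open {o} ∋ x has {o} ∩ (A ∖ {o}) = ∅, so x is NOT a limit point.
  x = p: open {m, n, o, p} ∋ x has {m, n, o, p} ∩ (A ∖ {p}) = ∅, so x is NOT a limit point.
Collecting: A' = ∅.


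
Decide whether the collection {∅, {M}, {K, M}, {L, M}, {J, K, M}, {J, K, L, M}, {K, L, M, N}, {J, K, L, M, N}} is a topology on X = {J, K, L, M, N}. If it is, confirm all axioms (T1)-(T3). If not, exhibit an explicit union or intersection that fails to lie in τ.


τ is NOT a topology on X.

Axiom (T1): ∅ ∈ τ? Yes; X ∈ τ? Yes.
Axiom (T2/T3): check pairwise unions and intersections of members of τ.
Counterexample for (T2): {K, M} ∪ {L, M} = {K, L, M} ∉ τ. Therefore τ is NOT a topology.


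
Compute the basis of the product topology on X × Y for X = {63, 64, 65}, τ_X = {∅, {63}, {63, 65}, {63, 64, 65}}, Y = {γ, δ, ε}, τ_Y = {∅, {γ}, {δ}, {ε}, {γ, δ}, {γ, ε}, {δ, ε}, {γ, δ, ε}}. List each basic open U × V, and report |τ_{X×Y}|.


Basis B = {∅ × ∅, {63} × {γ}, {63} × {δ}, {63} × {ε}, {63} × {γ, δ}, {63} × {γ, ε}, {63, 65} × {γ}, {63} × {δ, ε}, {63, 65} × {δ}, {63, 65} × {ε}, {63} × {γ, δ, ε}, {63, 64, 65} × {γ}, {63, 64, 65} × {δ}, {63, 64, 65} × {ε}, {63, 65} × {γ, δ}, {63, 65} × {γ, ε}, {63, 65} × {δ, ε}, {63, 65} × {γ, δ, ε}, {63, 64, 65} × {γ, δ}, {63, 64, 65} × {γ, ε}, {63, 64, 65} × {δ, ε}, {63, 64, 65} × {γ, δ, ε}}; |τ_{X×Y}| = 64.

Enumerate products U × V with U ∈ τ_X, V ∈ τ_Y (deduplicated):
  ∅ × ∅ = {} (∅)
  {63} × {γ} = {(63,γ)}
  {63} × {δ} = {(63,δ)}
  {63} × {ε} = {(63,ε)}
  {63} × {γ, δ} = {(63,γ), (63,δ)}
  {63} × {γ, ε} = {(63,γ), (63,ε)}
  {63, 65} × {γ} = {(63,γ), (65,γ)}
  {63} × {δ, ε} = {(63,δ), (63,ε)}
  {63, 65} × {δ} = {(63,δ), (65,δ)}
  {63, 65} × {ε} = {(63,ε), (65,ε)}
  {63} × {γ, δ, ε} = {(63,γ), (63,δ), (63,ε)}
  {63, 64, 65} × {γ} = {(63,γ), (64,γ), (65,γ)}
  {63, 64, 65} × {δ} = {(63,δ), (64,δ), (65,δ)}
  {63, 64, 65} × {ε} = {(63,ε), (64,ε), (65,ε)}
  {63, 65} × {γ, δ} = {(63,γ), (63,δ), (65,γ), (65,δ)}
  {63, 65} × {γ, ε} = {(63,γ), (63,ε), (65,γ), (65,ε)}
  {63, 65} × {δ, ε} = {(63,δ), (63,ε), (65,δ), (65,ε)}
  {63, 65} × {γ, δ, ε} = {(63,γ), (63,δ), (63,ε), (65,γ), (65,δ), (65,ε)}
  {63, 64, 65} × {γ, δ} = {(63,γ), (63,δ), (64,γ), (64,δ), (65,γ), (65,δ)}
  {63, 64, 65} × {γ, ε} = {(63,γ), (63,ε), (64,γ), (64,ε), (65,γ), (65,ε)}
  {63, 64, 65} × {δ, ε} = {(63,δ), (63,ε), (64,δ), (64,ε), (65,δ), (65,ε)}
  {63, 64, 65} × {γ, δ, ε} = {(63,γ), (63,δ), (63,ε), (64,γ), (64,δ), (64,ε), (65,γ), (65,δ), (65,ε)}
These 22 distinct sets form the basis B.
Close under arbitrary unions to get τ_{X×Y}; counting gives |τ_{X×Y}| = 64.


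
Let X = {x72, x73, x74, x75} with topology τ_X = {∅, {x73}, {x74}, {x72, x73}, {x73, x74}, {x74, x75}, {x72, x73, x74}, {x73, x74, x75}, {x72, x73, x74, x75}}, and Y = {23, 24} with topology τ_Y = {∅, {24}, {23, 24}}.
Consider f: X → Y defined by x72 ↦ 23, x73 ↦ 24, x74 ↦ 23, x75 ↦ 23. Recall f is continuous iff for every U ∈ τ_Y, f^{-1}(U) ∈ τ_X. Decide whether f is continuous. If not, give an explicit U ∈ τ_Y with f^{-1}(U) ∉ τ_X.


f IS continuous.

Compute f^{-1}(U) for each U ∈ τ_Y:
  U = ∅: f^{-1}(U) = ∅ ∈ τ_X ✓.
  U = {24}: f^{-1}(U) = {x73} ∈ τ_X ✓.
  U = {23, 24}: f^{-1}(U) = {x72, x73, x74, x75} ∈ τ_X ✓.
Every preimage lies in τ_X, so f IS continuous.


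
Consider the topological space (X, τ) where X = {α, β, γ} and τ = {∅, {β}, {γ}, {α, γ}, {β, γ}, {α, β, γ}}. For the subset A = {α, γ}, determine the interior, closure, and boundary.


int(A) = {α, γ}, cl(A) = {α, γ}, ∂A = ∅.

Closed sets in (X, τ) are complements of opens:
  closed(X, τ) = {∅, {α}, {β}, {α, β}, {α, γ}, {α, β, γ}}.
int(A) = ⋃ {U ∈ τ : U ⊆ A}. Opens contained in A: ∅, {γ}, {α, γ}.
Taking the union of these: int(A) = {α, γ}.
cl(A) = ⋂ {C closed : A ⊆ C}. Closed sets containing A: {α, γ}, {α, β, γ}.
Intersecting these: cl(A) = {α, γ}.
∂A = cl(A) ∖ int(A) = {α, γ} ∖ {α, γ} = ∅.


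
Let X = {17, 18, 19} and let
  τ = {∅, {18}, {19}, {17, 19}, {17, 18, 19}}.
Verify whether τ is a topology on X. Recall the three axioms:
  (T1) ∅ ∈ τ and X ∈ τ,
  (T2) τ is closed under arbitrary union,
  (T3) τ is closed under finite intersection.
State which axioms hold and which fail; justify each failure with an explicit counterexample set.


τ is NOT a topology on X.

Axiom (T1): ∅ ∈ τ? Yes; X ∈ τ? Yes.
Axiom (T2/T3): check pairwise unions and intersections of members of τ.
Counterexample for (T2): {18} ∪ {19} = {18, 19} ∉ τ. Therefore τ is NOT a topology.


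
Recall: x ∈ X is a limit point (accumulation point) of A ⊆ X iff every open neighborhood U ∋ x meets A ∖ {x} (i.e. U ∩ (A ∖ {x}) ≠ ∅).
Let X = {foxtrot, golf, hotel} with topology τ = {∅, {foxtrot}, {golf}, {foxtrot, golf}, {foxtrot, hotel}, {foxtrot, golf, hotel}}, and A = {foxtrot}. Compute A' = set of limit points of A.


A' = {hotel}

For each x ∈ X, list the open sets U ∈ τ with x ∈ U, then check whether U ∩ (A ∖ {x}) ≠ ∅ for every such U.
  x = foxtrot: open {foxtrot} ∋ x has {foxtrot} ∩ (A ∖ {foxtrot}) = ∅, so x is NOT a limit point.
  x = golf: open {golf} ∋ x has {golf} ∩ (A ∖ {golf}) = ∅, so x is NOT a limit point.
  x = hotel: opens ∋ x are {foxtrot, hotel}, {foxtrot, golf, hotel}; each meets A ∖ {hotel}, so x IS a limit point.
Collecting: A' = {hotel}.


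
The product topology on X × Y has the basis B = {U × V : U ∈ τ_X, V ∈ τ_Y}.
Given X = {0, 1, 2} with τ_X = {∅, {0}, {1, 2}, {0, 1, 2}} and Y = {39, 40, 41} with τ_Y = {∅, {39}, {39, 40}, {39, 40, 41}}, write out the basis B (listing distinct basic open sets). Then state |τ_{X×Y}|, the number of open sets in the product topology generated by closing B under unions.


Basis B = {∅ × ∅, {0} × {39}, {0} × {39, 40}, {1, 2} × {39}, {0} × {39, 40, 41}, {0, 1, 2} × {39}, {1, 2} × {39, 40}, {0, 1, 2} × {39, 40}, {1, 2} × {39, 40, 41}, {0, 1, 2} × {39, 40, 41}}; |τ_{X×Y}| = 16.

Enumerate products U × V with U ∈ τ_X, V ∈ τ_Y (deduplicated):
  ∅ × ∅ = {} (∅)
  {0} × {39} = {(0,39)}
  {0} × {39, 40} = {(0,39), (0,40)}
  {1, 2} × {39} = {(1,39), (2,39)}
  {0} × {39, 40, 41} = {(0,39), (0,40), (0,41)}
  {0, 1, 2} × {39} = {(0,39), (1,39), (2,39)}
  {1, 2} × {39, 40} = {(1,39), (1,40), (2,39), (2,40)}
  {0, 1, 2} × {39, 40} = {(0,39), (0,40), (1,39), (1,40), (2,39), (2,40)}
  {1, 2} × {39, 40, 41} = {(1,39), (1,40), (1,41), (2,39), (2,40), (2,41)}
  {0, 1, 2} × {39, 40, 41} = {(0,39), (0,40), (0,41), (1,39), (1,40), (1,41), (2,39), (2,40), (2,41)}
These 10 distinct sets form the basis B.
Close under arbitrary unions to get τ_{X×Y}; counting gives |τ_{X×Y}| = 16.


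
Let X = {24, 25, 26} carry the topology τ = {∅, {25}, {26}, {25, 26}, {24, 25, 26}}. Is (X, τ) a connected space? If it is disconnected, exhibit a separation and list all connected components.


(X, τ) is connected.

Find clopen sets (U ∈ τ with X ∖ U ∈ τ):
  U = ∅, X ∖ U = {24, 25, 26} — both open, so U is clopen.
  U = {24, 25, 26}, X ∖ U = ∅ — both open, so U is clopen.
Only trivial clopens (∅ and X) exist, so (X, τ) is connected.
Compute connected components by grouping points that agree on all clopens:
  component: {24, 25, 26}


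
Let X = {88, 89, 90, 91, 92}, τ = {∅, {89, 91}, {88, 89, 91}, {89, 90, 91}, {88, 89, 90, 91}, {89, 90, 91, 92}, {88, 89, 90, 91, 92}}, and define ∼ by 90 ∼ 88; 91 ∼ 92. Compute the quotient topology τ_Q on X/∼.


X/∼ = {[88=90], [89], [91=92]}; |τ_Q| = 2.

Equivalence classes: [88=90], [89], [91=92].
Quotient map π: X → X/∼ sends 88 ↦ [88=90], 89 ↦ [89], 90 ↦ [88=90], 91 ↦ [91=92], 92 ↦ [91=92].
For each subset V ⊆ X/∼, compute π^{-1}(V) ⊆ X and check whether π^{-1}(V) ∈ τ. V is open in τ_Q iff π^{-1}(V) ∈ τ.
  V = {}: π^{-1}(V) = ∅ ∈ τ ✓.
  V = {[88=90]}: π^{-1}(V) = {88, 90} ∉ τ ✗.
  V = {[89]}: π^{-1}(V) = {89} ∉ τ ✗.
  V = {[88=90], [89]}: π^{-1}(V) = {88, 89, 90} ∉ τ ✗.
  V = {[91=92]}: π^{-1}(V) = {91, 92} ∉ τ ✗.
  V = {[88=90], [91=92]}: π^{-1}(V) = {88, 90, 91, 92} ∉ τ ✗.
  V = {[89], [91=92]}: π^{-1}(V) = {89, 91, 92} ∉ τ ✗.
  V = {[88=90], [89], [91=92]}: π^{-1}(V) = {88, 89, 90, 91, 92} ∈ τ ✓.
Open sets in the quotient: τ_Q = {{}, {[88=90], [89], [91=92]}} (2 elements).


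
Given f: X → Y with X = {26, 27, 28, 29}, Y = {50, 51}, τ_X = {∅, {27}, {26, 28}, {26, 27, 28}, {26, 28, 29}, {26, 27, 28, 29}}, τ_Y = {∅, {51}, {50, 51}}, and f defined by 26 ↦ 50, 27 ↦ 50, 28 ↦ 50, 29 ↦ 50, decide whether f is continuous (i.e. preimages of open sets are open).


f IS continuous.

Compute f^{-1}(U) for each U ∈ τ_Y:
  U = ∅: f^{-1}(U) = ∅ ∈ τ_X ✓.
  U = {51}: f^{-1}(U) = ∅ ∈ τ_X ✓.
  U = {50, 51}: f^{-1}(U) = {26, 27, 28, 29} ∈ τ_X ✓.
Every preimage lies in τ_X, so f IS continuous.


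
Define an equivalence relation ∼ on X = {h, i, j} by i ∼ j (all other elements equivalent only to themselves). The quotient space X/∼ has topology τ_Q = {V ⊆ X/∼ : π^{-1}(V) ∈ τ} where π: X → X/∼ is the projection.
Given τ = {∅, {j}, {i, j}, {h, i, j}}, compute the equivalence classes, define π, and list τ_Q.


X/∼ = {[h], [i=j]}; |τ_Q| = 3.

Equivalence classes: [h], [i=j].
Quotient map π: X → X/∼ sends h ↦ [h], i ↦ [i=j], j ↦ [i=j].
For each subset V ⊆ X/∼, compute π^{-1}(V) ⊆ X and check whether π^{-1}(V) ∈ τ. V is open in τ_Q iff π^{-1}(V) ∈ τ.
  V = {}: π^{-1}(V) = ∅ ∈ τ ✓.
  V = {[h]}: π^{-1}(V) = {h} ∉ τ ✗.
  V = {[i=j]}: π^{-1}(V) = {i, j} ∈ τ ✓.
  V = {[h], [i=j]}: π^{-1}(V) = {h, i, j} ∈ τ ✓.
Open sets in the quotient: τ_Q = {{}, {[i=j]}, {[h], [i=j]}} (3 elements).


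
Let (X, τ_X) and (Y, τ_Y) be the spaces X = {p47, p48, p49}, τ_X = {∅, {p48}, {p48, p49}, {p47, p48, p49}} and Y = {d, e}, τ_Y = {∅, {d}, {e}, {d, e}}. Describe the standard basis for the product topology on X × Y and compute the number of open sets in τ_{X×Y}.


Basis B = {∅ × ∅, {p48} × {d}, {p48} × {e}, {p48} × {d, e}, {p48, p49} × {d}, {p48, p49} × {e}, {p47, p48, p49} × {d}, {p47, p48, p49} × {e}, {p48, p49} × {d, e}, {p47, p48, p49} × {d, e}}; |τ_{X×Y}| = 16.

Enumerate products U × V with U ∈ τ_X, V ∈ τ_Y (deduplicated):
  ∅ × ∅ = {} (∅)
  {p48} × {d} = {(p48,d)}
  {p48} × {e} = {(p48,e)}
  {p48} × {d, e} = {(p48,d), (p48,e)}
  {p48, p49} × {d} = {(p48,d), (p49,d)}
  {p48, p49} × {e} = {(p48,e), (p49,e)}
  {p47, p48, p49} × {d} = {(p47,d), (p48,d), (p49,d)}
  {p47, p48, p49} × {e} = {(p47,e), (p48,e), (p49,e)}
  {p48, p49} × {d, e} = {(p48,d), (p48,e), (p49,d), (p49,e)}
  {p47, p48, p49} × {d, e} = {(p47,d), (p47,e), (p48,d), (p48,e), (p49,d), (p49,e)}
These 10 distinct sets form the basis B.
Close under arbitrary unions to get τ_{X×Y}; counting gives |τ_{X×Y}| = 16.


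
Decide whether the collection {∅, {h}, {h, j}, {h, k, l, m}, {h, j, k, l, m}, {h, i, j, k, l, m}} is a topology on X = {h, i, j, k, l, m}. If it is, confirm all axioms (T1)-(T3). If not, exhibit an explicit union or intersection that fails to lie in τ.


τ IS a topology on X.

Axiom (T1): ∅ ∈ τ? Yes; X ∈ τ? Yes.
Axiom (T2/T3): check pairwise unions and intersections of members of τ.
All pairwise intersections and unions checked — each lies in τ. Therefore τ satisfies (T1), (T2), (T3): it IS a topology on X.


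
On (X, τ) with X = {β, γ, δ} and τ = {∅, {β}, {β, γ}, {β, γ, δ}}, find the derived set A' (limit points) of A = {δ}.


A' = ∅

For each x ∈ X, list the open sets U ∈ τ with x ∈ U, then check whether U ∩ (A ∖ {x}) ≠ ∅ for every such U.
  x = β: open {β} ∋ x has {β} ∩ (A ∖ {β}) = ∅, so x is NOT a limit point.
  x = γ: open {β, γ} ∋ x has {β, γ} ∩ (A ∖ {γ}) = ∅, so x is NOT a limit point.
  x = δ: open {β, γ, δ} ∋ x has {β, γ, δ} ∩ (A ∖ {δ}) = ∅, so x is NOT a limit point.
Collecting: A' = ∅.
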